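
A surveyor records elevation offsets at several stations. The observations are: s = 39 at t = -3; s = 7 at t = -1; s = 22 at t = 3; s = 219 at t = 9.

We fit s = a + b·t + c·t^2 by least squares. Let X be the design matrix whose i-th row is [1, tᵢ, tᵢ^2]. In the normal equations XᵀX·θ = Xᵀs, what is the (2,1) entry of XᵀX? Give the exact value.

Row 2 ↔ basis t, column 1 ↔ basis 1, so (XᵀX)_{2,1} = Σᵢ t = (-3)·(1) + (-1)·(1) + (3)·(1) + (9)·(1) = 8.

8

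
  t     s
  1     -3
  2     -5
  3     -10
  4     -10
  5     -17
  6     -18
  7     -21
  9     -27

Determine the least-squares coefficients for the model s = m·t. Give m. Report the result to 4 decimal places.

m = -3.0136

From the data, Σt·t = 221.
For Aᵀs: Σt·s = -666.
AᵀA·[m]ᵀ = Aᵀs becomes [[221]]·[m]ᵀ = [-666]ᵀ.
m = (-666)/221 = -3.01357.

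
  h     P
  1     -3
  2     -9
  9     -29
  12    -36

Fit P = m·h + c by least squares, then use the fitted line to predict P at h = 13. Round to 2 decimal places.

Compute the Gram sums: Σh·h = 230, Σh = 24, Σ1 = 4.
Right-hand side: Σh·P = -714, ΣP = -77.
So XᵀX·[m, c]ᵀ = XᵀP: [[230, 24]; [24, 4]]·[m, c]ᵀ = [-714, -77]ᵀ.
det = 230·4 − 24² = 344.
m = ((-714)·4 − 24·(-77))/344 = -126/43; c = (230·(-77) − 24·(-714))/344 = -287/172.
At h = 13: P̂ = (-126/43)·(13) + (-287/172)·(1) = -6839/172.

P̂ = -39.76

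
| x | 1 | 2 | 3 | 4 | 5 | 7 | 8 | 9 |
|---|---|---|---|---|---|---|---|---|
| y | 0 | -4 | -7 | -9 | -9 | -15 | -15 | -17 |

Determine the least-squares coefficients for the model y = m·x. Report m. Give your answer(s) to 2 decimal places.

AᵀA·[m]ᵀ = Aᵀy reads: 249·m = -488.
Hence m = -488 / 249 ≈ -1.95984.

m = -1.96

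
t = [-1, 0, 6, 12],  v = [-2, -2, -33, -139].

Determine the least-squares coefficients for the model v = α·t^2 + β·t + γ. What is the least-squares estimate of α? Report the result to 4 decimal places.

Setting ∂/∂α … = 0 gives: 22033·α + 1943·β + 181·γ = -21206;  1943·α + 181·β + 17·γ = -1864;  181·α + 17·β + 4·γ = -176.
(Σt^2·t^2 = 22033, Σt^2·t = 1943, Σt^2 = 181, Σt·t = 181, Σt = 17, Σ1 = 4, Σt^2·v = -21206, Σt·v = -1864, Σv = -176.)
Row-reducing yields α = -5785/5676, β = 20953/28380, γ = -4819/4730.

α = -1.0192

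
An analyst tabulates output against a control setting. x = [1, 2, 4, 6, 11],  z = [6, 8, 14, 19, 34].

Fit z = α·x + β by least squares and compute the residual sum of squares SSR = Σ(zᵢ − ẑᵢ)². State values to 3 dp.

Normal-equation sums: Σx·x = 178, Σx = 24, Σ1 = 5.
For Mᵀz: Σx·z = 566, Σz = 81.
Δ = 178·5 − 24² = 314.
α = (566·5 − 24·81)/314 = 443/157; β = (178·81 − 24·566)/314 = 417/157.
Residuals: 82/157, -47/157, 9/157, -92/157, 48/157; SSR = 126/157.

SSR = 0.803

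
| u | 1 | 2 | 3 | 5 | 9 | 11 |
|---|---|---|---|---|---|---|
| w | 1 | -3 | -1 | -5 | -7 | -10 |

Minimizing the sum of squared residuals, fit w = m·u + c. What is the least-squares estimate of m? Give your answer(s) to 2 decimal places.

From the data, Σu·u = 241, Σu = 31, Σ1 = 6.
Right-hand side: Σu·w = -206, Σw = -25.
So MᵀM·[m, c]ᵀ = Mᵀw: [[241, 31]; [31, 6]]·[m, c]ᵀ = [-206, -25]ᵀ.
Δ = 241·6 − 31² = 485.
m = ((-206)·6 − 31·(-25))/485 = -461/485; c = (241·(-25) − 31·(-206))/485 = 361/485.

m = -0.95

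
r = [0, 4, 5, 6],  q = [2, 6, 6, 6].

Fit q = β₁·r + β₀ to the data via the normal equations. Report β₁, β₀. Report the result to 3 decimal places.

β₁ = 0.723, β₀ = 2.289

With design matrix X, XᵀX = [[77, 15]; [15, 4]] and Xᵀq = [90, 20]ᵀ.
Eliminating β₀: 4·(row 1) − 15·(row 2) gives 83·β₁ = 4·90 − 15·20 = 60, so β₁ = 60/83.
Then β₀ = (20 − 15·(60/83))/4 = 190/83.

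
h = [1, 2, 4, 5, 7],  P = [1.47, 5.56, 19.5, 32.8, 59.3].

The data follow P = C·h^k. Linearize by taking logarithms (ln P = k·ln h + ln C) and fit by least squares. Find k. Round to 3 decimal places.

k = 1.902

Taking logs, ln P = k·ln h + ln C, so regress ln P on ln h.
Σln h = 5.6348, Σ(ln h)² = 8.7791, Σln P = 12.6443, Σln h·ln P = 18.8690.
Normal system: [[8.7791, 5.6348]; [5.6348, 5]]·[k, ln C]ᵀ = [18.8690, 12.6443]ᵀ.
Slope k = (n·Σln h·ln P − Σln h·Σln P)/(n·Σ(ln h)² − (Σln h)²) = (5·18.8690 − 5.6348·12.6443)/12.1448 = 1.90183; ln C = (Σln P − k·Σln h)/n = 0.38559.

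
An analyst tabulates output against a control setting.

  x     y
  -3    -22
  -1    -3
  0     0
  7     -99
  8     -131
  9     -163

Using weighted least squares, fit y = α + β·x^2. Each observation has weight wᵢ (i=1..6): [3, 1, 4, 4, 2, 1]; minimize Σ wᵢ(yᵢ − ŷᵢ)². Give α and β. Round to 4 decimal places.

α = -1.4159, β = -2.0064

AᵀWA·[α, β]ᵀ = AᵀWy reads: 15·α + 433·β = -890;  433·α + 24601·β = -49972.
(Σwᵢ·1 = 15, Σwᵢ·x^2 = 433, Σwᵢ·x^2·x^2 = 24601, Σwᵢ·y = -890, Σwᵢ·x^2·y = -49972.)
Eliminating β: 24601·(row 1) − 433·(row 2) gives 181526·α = 24601·(-890) − 433·(-49972) = -257014, so α = -128507/90763.
Then β = ((-49972) − 433·(-128507/90763))/24601 = -182105/90763.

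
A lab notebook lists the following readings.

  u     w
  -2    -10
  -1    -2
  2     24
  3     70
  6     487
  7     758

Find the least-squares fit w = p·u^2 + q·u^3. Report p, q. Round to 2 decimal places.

p = 1.80, q = 1.95

AᵀA·[p, q]ᵀ = Aᵀw reads: 3811·p + 24825·q = 55358;  24825·p + 165163·q = 367350.
Δ = 3811·165163 − 24825² = 13155568.
p = (55358·165163 − 24825·367350)/13155568 = 5907401/3288892; q = (3811·367350 − 24825·55358)/13155568 = 6427125/3288892.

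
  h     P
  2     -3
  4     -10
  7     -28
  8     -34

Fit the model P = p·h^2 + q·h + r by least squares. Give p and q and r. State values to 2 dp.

Normal-equation sums: Σh^2·h^2 = 6769, Σh^2·h = 927, Σh^2 = 133, Σh·h = 133, Σh = 21, Σ1 = 4.
Right-hand side: Σh^2·P = -3720, Σh·P = -514, ΣP = -75.
So XᵀX·[p, q, r]ᵀ = XᵀP: [[6769, 927, 133]; [927, 133, 21]; [133, 21, 4]]·[p, q, r]ᵀ = [-3720, -514, -75]ᵀ.
Solving the 3×3 system (Gaussian elimination) gives p = -65/177, q = -94/59, r = 323/177.

p = -0.37, q = -1.59, r = 1.82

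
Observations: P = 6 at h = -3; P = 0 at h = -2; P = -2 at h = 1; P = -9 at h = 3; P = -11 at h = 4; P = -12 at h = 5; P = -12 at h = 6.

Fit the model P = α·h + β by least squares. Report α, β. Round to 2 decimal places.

α = -1.99, β = -1.74

Compute the Gram sums: Σh·h = 100, Σh = 14, Σ1 = 7.
Moment sums: Σh·P = -223, ΣP = -40.
Normal equations: [[100, 14]; [14, 7]]·[α, β]ᵀ = [-223, -40]ᵀ.
Eliminating β: 7·(row 1) − 14·(row 2) gives 504·α = 7·(-223) − 14·(-40) = -1001, so α = -143/72.
Then β = ((-40) − 14·(-143/72))/7 = -439/252.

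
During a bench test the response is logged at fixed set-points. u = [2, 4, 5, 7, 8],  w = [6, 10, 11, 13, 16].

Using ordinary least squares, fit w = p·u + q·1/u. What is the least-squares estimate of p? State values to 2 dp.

Forming MᵀM = [[158, 5]; [5, 30461/78400]] and Mᵀw = [326, 809/70]ᵀ gives MᵀM·[p, q]ᵀ = Mᵀw.
Δ = 158·(30461/78400) − 5² = 1426419/39200.
p = (326·(30461/78400) − 5·(809/70))/(1426419/39200) = 899981/475473; q = (158·(809/70) − 5·326)/(1426419/39200) = 2561440/475473.

p = 1.89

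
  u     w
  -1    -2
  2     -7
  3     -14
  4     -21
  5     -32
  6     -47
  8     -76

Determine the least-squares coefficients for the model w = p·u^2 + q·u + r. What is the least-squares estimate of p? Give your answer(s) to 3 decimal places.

Entries of AᵀA: Σu^2·u^2 = 6371, Σu^2·u = 951, Σu^2 = 155, Σu·u = 155, Σu = 27, Σ1 = 7.
And Σu^2·w = -7848, Σu·w = -1188, Σw = -199.
AᵀA·[p, q, r]ᵀ = Aᵀw becomes [[6371, 951, 155]; [951, 155, 27]; [155, 27, 7]]·[p, q, r]ᵀ = [-7848, -1188, -199]ᵀ.
Solving the 3×3 system (Gaussian elimination) gives p = -3575/3332, q = -2721/3332, r = -181/119.

p = -1.073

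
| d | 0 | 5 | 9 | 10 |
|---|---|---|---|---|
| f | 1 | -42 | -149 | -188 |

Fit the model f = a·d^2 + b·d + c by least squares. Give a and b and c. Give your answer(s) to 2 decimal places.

a = -2.06, b = 1.79, c = 0.92

Sums needed: Σd^2·d^2 = 17186, Σd^2·d = 1854, Σd^2 = 206, Σd·d = 206, Σd = 24, Σ1 = 4.
Moment sums: Σd^2·f = -31919, Σd·f = -3431, Σf = -378.
Solving the 3×3 system (Gaussian elimination) gives a = -5329/2585, b = 9257/5170, c = 478/517.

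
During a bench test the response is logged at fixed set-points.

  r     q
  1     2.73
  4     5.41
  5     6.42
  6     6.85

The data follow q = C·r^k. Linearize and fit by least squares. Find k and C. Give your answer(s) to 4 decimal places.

k = 0.5167, C = 2.7198

Linearized form: ln q = k·ln r + ln C. From the 4 transformed points,
Σln r = 4.7875, Σ(ln r)² = 7.7225, Σln q = 6.4762, Σln r·ln q = 8.7808.
Equations: 7.7225·k + 4.7875·ln C = 8.7808;  4.7875·k + 4·ln C = 6.4762.
Slope k = (n·Σln r·ln q − Σln r·Σln q)/(n·Σ(ln r)² − (Σln r)²) = (4·8.7808 − 4.7875·6.4762)/7.9699 = 0.51675; ln C = (Σln q − k·Σln r)/n = 1.00057, so C = exp(1.00057) = 2.71984.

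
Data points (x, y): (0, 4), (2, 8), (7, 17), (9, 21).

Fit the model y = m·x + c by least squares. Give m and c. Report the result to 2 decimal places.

Sums needed: Σx·x = 134, Σx = 18, Σ1 = 4.
Right-hand side: Σx·y = 324, Σy = 50.
det = 134·4 − 18² = 212.
m = (324·4 − 18·50)/212 = 99/53; c = (134·50 − 18·324)/212 = 217/53.

m = 1.87, c = 4.09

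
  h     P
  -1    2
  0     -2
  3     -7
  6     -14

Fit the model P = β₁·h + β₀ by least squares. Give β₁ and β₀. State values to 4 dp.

β₁ = -2.1667, β₀ = -0.9167

Entries of XᵀX: Σh·h = 46, Σh = 8, Σ1 = 4.
Right-hand side: Σh·P = -107, ΣP = -21.
XᵀX·[β₁, β₀]ᵀ = XᵀP becomes [[46, 8]; [8, 4]]·[β₁, β₀]ᵀ = [-107, -21]ᵀ.
Eliminating β₀: 4·(row 1) − 8·(row 2) gives 120·β₁ = 4·(-107) − 8·(-21) = -260, so β₁ = -13/6.
Then β₀ = ((-21) − 8·(-13/6))/4 = -11/12.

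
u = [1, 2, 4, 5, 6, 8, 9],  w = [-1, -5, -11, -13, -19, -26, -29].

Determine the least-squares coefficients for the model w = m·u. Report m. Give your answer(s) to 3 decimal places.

The normal equations are: 227·m = -703.
(Σu·u = 227, Σu·w = -703.)
Hence m = -703 / 227 ≈ -3.09692.

m = -3.097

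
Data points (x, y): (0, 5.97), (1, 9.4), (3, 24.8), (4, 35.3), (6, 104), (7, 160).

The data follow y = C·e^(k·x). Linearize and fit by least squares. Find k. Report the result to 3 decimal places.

Taking logs, ln y = k·x + ln C, so regress ln y on x.
Σx = 21.0000, Σ(x)² = 111.0000, Σln y = 20.5217, Σx·ln y = 89.5213.
Equations: 111.0000·k + 21.0000·ln C = 89.5213;  21.0000·k + 6·ln C = 20.5217.
Δ = 111.0000·6 − (21.0000)² = 225.0000; k = (89.5213·6 − 21.0000·20.5217)/225.0000 = 0.47187, ln C = (111.0000·20.5217 − 21.0000·89.5213)/225.0000 = 1.76874.

k = 0.472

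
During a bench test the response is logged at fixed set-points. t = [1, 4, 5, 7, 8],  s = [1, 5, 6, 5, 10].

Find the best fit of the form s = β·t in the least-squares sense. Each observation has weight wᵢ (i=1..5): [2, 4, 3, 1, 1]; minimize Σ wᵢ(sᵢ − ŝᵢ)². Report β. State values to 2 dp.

β = 1.13

Forming XᵀWX = [[254]] and XᵀWs = [287]ᵀ gives XᵀWX·[β]ᵀ = XᵀWs.
β = 287/254 = 1.12992.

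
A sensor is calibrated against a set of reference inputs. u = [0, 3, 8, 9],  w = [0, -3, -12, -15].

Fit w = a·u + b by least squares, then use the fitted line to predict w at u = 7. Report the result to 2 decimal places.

ŵ = -10.83

Normal-equation sums: Σu·u = 154, Σu = 20, Σ1 = 4.
And Σu·w = -240, Σw = -30.
MᵀM·[a, b]ᵀ = Mᵀw becomes [[154, 20]; [20, 4]]·[a, b]ᵀ = [-240, -30]ᵀ.
det = 154·4 − 20² = 216.
a = ((-240)·4 − 20·(-30))/216 = -5/3; b = (154·(-30) − 20·(-240))/216 = 5/6.
At u = 7: ŵ = (-5/3)·(7) + (5/6)·(1) = -65/6.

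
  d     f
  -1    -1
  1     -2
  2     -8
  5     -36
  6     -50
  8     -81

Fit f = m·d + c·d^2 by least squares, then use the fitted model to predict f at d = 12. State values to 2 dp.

f̂ = -173.03

Sums needed: Σd·d = 131, Σd·d^2 = 861, Σd^2·d^2 = 6035.
Right-hand side: Σd·f = -1145, Σd^2·f = -7919.
Δ = 131·6035 − 861² = 49264.
m = ((-1145)·6035 − 861·(-7919))/49264 = -11477/6158; c = (131·(-7919) − 861·(-1145))/49264 = -6443/6158.
At d = 12: f̂ = (-11477/6158)·(12) + (-6443/6158)·(144) = -532758/3079.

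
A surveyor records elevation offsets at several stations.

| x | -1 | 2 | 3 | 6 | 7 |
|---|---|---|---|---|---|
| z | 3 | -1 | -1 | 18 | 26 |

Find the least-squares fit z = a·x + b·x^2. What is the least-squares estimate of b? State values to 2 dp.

b = 0.92

With design matrix M, MᵀM = [[99, 593]; [593, 3795]] and Mᵀz = [282, 1912]ᵀ.
Determinant 99·3795 − 593² = 24056.
a = (282·3795 − 593·1912)/24056 = -31813/12028; b = (99·1912 − 593·282)/24056 = 11031/12028.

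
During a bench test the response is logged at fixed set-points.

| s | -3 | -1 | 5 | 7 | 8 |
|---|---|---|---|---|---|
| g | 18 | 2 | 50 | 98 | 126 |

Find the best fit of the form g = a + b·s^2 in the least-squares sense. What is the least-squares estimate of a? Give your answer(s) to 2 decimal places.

a = 0.32

Setting ∂/∂a … = 0 gives: 5·a + 148·b = 294;  148·a + 7204·b = 14280.
Δ = 5·7204 − 148² = 14116.
a = (294·7204 − 148·14280)/14116 = 1134/3529; b = (5·14280 − 148·294)/14116 = 6972/3529.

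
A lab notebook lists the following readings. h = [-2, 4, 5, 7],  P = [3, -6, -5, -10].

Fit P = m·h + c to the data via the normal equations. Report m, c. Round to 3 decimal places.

Forming AᵀA = [[94, 14]; [14, 4]] and AᵀP = [-125, -18]ᵀ gives AᵀA·[m, c]ᵀ = AᵀP.
Eliminating c: 4·(row 1) − 14·(row 2) gives 180·m = 4·(-125) − 14·(-18) = -248, so m = -62/45.
Then c = ((-18) − 14·(-62/45))/4 = 29/90.

m = -1.378, c = 0.322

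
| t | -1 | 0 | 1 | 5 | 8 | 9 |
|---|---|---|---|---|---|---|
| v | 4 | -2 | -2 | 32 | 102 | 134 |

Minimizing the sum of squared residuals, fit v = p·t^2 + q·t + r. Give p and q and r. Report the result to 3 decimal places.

Compute the Gram sums: Σt^2·t^2 = 11284, Σt^2·t = 1366, Σt^2 = 172, Σt·t = 172, Σt = 22, Σ1 = 6.
And Σt^2·v = 18184, Σt·v = 2176, Σv = 268.
AᵀA·[p, q, r]ᵀ = Aᵀv becomes [[11284, 1366, 172]; [1366, 172, 22]; [172, 22, 6]]·[p, q, r]ᵀ = [18184, 2176, 268]ᵀ.
Solving the 3×3 system (Gaussian elimination) gives p = 20406/9889, q = -35084/9889, r = -14622/9889.

p = 2.064, q = -3.548, r = -1.479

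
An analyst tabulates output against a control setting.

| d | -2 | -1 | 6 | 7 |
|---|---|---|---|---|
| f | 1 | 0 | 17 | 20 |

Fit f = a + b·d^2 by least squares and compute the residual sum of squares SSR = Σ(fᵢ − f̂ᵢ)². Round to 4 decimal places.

SSR = 3.9076

With design matrix A, AᵀA = [[4, 90]; [90, 3714]] and Aᵀf = [38, 1596]ᵀ.
det = 4·3714 − 90² = 6756.
a = (38·3714 − 90·1596)/6756 = -209/563; b = (4·1596 − 90·38)/6756 = 247/563.
Residuals: -216/563, -38/563, 888/563, -634/563; SSR = 2200/563.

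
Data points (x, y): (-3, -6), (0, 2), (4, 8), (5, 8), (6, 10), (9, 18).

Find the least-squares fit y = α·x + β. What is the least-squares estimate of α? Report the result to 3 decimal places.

α = 1.840

The normal system AᵀA·[α, β]ᵀ = Aᵀy is [[167, 21]; [21, 6]]·[α, β]ᵀ = [312, 40]ᵀ.
Δ = 167·6 − 21² = 561.
α = (312·6 − 21·40)/561 = 344/187; β = (167·40 − 21·312)/561 = 128/561.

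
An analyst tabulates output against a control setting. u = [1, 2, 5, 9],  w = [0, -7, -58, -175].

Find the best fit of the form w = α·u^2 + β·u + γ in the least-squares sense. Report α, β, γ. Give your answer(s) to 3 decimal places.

α = -1.856, β = -3.433, γ = 6.081

XᵀX·[α, β, γ]ᵀ = Xᵀw reads: 7203·α + 863·β + 111·γ = -15653;  863·α + 111·β + 17·γ = -1879;  111·α + 17·β + 4·γ = -240.
Row-reducing yields α = -2479/1336, β = -22931/6680, γ = 20309/3340.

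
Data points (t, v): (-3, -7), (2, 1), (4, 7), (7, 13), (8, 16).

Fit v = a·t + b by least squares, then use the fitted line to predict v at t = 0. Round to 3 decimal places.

Entries of AᵀA: Σt·t = 142, Σt = 18, Σ1 = 5.
And Σt·v = 270, Σv = 30.
So AᵀA·[a, b]ᵀ = Aᵀv: [[142, 18]; [18, 5]]·[a, b]ᵀ = [270, 30]ᵀ.
det = 142·5 − 18² = 386.
a = (270·5 − 18·30)/386 = 405/193; b = (142·30 − 18·270)/386 = -300/193.
At t = 0: v̂ = (405/193)·(0) + (-300/193)·(1) = -300/193.

v̂ = -1.554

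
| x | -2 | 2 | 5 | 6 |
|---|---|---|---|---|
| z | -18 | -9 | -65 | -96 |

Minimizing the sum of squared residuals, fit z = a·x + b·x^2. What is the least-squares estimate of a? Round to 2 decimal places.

Forming AᵀA = [[69, 341]; [341, 1953]] and Aᵀz = [-883, -5189]ᵀ gives AᵀA·[a, b]ᵀ = Aᵀz.
Eliminating b: 1953·(row 1) − 341·(row 2) gives 18476·a = 1953·(-883) − 341·(-5189) = 44950, so a = 725/298.
Then b = ((-5189) − 341·(725/298))/1953 = -28469/9238.

a = 2.43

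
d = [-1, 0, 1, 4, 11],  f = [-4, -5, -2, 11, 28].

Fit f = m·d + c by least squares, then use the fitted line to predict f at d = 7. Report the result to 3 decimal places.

Compute the Gram sums: Σd·d = 139, Σd = 15, Σ1 = 5.
And Σd·f = 354, Σf = 28.
Determinant 139·5 − 15² = 470.
m = (354·5 − 15·28)/470 = 135/47; c = (139·28 − 15·354)/470 = -709/235.
At d = 7: f̂ = (135/47)·(7) + (-709/235)·(1) = 4016/235.

f̂ = 17.089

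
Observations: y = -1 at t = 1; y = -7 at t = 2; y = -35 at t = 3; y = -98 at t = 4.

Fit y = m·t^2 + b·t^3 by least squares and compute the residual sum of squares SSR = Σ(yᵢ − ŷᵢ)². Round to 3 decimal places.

The normal system AᵀA·[m, b]ᵀ = Aᵀy is [[354, 1300]; [1300, 4890]]·[m, b]ᵀ = [-1912, -7274]ᵀ.
Eliminating b: 4890·(row 1) − 1300·(row 2) gives 41060·m = 4890·(-1912) − 1300·(-7274) = 106520, so m = 5326/2053.
Then b = ((-7274) − 1300·(5326/2053))/4890 = -22349/10265.
Residuals: -14546/10265, 417/10265, 4478/10265, -1714/10265; SSR = 22869/10265.

SSR = 2.228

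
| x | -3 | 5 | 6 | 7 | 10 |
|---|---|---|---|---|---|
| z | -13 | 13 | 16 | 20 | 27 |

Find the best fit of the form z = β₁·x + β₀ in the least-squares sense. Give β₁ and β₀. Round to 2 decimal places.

β₁ = 3.14, β₀ = -3.09

The normal equations are: 219·β₁ + 25·β₀ = 610;  25·β₁ + 5·β₀ = 63.
(Σx·x = 219, Σx = 25, Σ1 = 5, Σx·z = 610, Σz = 63.)
Eliminating β₀: 5·(row 1) − 25·(row 2) gives 470·β₁ = 5·610 − 25·63 = 1475, so β₁ = 295/94.
Then β₀ = (63 − 25·(295/94))/5 = -1453/470.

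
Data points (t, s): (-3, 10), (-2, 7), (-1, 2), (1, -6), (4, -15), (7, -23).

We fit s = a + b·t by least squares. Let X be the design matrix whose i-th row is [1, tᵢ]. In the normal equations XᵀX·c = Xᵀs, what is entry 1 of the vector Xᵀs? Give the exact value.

Entry 1 ↔ basis 1, so (Xᵀs)_{1} = Σᵢ sᵢ = (1)·(10) + (1)·(7) + (1)·(2) + (1)·(-6) + (1)·(-15) + (1)·(-23) = -25.

-25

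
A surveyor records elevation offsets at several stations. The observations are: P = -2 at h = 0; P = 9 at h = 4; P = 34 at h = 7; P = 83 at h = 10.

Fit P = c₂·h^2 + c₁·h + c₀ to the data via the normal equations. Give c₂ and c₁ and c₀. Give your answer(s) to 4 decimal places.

c₂ = 1.0214, c₁ = -1.8145, c₀ = -1.6083

XᵀX·[c₂, c₁, c₀]ᵀ = XᵀP reads: 12657·c₂ + 1407·c₁ + 165·c₀ = 10110;  1407·c₂ + 165·c₁ + 21·c₀ = 1104;  165·c₂ + 21·c₁ + 4·c₀ = 124.
(Σh^2·h^2 = 12657, Σh^2·h = 1407, Σh^2 = 165, Σh·h = 165, Σh = 21, Σ1 = 4, Σh^2·P = 10110, Σh·P = 1104, ΣP = 124.)
Row-reducing yields c₂ = 6337/6204, c₁ = -11257/6204, c₀ = -1663/1034.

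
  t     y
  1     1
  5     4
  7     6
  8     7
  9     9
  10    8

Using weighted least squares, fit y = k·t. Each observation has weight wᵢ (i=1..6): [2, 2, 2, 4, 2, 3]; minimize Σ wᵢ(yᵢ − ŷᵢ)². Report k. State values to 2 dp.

The normal equations are: 868·k = 752.
Hence k = 752 / 868 ≈ 0.866359.

k = 0.87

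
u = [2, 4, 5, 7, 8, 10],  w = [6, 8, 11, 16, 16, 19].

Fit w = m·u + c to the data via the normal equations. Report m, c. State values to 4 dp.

m = 1.7381, c = 2.2381

Normal-equation sums: Σu·u = 258, Σu = 36, Σ1 = 6.
And Σu·w = 529, Σw = 76.
Normal equations: [[258, 36]; [36, 6]]·[m, c]ᵀ = [529, 76]ᵀ.
Δ = 258·6 − 36² = 252.
m = (529·6 − 36·76)/252 = 73/42; c = (258·76 − 36·529)/252 = 47/21.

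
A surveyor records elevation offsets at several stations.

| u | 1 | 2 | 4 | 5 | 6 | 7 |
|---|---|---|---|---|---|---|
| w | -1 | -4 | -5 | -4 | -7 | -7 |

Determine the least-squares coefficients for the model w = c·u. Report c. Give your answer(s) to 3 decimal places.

Compute the Gram sums: Σu·u = 131.
And Σu·w = -140.
AᵀA·[c]ᵀ = Aᵀw becomes [[131]]·[c]ᵀ = [-140]ᵀ.
c = (-140)/131 = -1.0687.

c = -1.069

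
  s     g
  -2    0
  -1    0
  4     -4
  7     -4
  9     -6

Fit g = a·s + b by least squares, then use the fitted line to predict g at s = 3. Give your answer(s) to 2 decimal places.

With design matrix M, MᵀM = [[151, 17]; [17, 5]] and Mᵀg = [-98, -14]ᵀ.
det = 151·5 − 17² = 466.
a = ((-98)·5 − 17·(-14))/466 = -126/233; b = (151·(-14) − 17·(-98))/466 = -224/233.
At s = 3: ĝ = (-126/233)·(3) + (-224/233)·(1) = -602/233.

ĝ = -2.58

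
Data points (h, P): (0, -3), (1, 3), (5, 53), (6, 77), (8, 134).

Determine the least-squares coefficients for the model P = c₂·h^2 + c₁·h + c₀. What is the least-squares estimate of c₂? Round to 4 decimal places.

Normal-equation sums: Σh^2·h^2 = 6018, Σh^2·h = 854, Σh^2 = 126, Σh·h = 126, Σh = 20, Σ1 = 5.
And Σh^2·P = 12676, Σh·P = 1802, ΣP = 264.
So MᵀM·[c₂, c₁, c₀]ᵀ = MᵀP: [[6018, 854, 126]; [854, 126, 20]; [126, 20, 5]]·[c₂, c₁, c₀]ᵀ = [12676, 1802, 264]ᵀ.
Solving the 3×3 system (Gaussian elimination) gives c₂ = 19959/10336, c₁ = 15761/10336, c₀ = -10135/5168.

c₂ = 1.9310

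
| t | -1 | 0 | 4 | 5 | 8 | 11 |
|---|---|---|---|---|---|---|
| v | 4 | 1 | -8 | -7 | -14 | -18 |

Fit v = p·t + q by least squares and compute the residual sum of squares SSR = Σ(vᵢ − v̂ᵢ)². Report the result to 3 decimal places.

Compute the Gram sums: Σt·t = 227, Σt = 27, Σ1 = 6.
For Aᵀv: Σt·v = -381, Σv = -42.
Normal equations: [[227, 27]; [27, 6]]·[p, q]ᵀ = [-381, -42]ᵀ.
Δ = 227·6 − 27² = 633.
p = ((-381)·6 − 27·(-42))/633 = -384/211; q = (227·(-42) − 27·(-381))/633 = 251/211.
Residuals: 209/211, -40/211, -403/211, 192/211, -133/211, 175/211; SSR = 1388/211.

SSR = 6.578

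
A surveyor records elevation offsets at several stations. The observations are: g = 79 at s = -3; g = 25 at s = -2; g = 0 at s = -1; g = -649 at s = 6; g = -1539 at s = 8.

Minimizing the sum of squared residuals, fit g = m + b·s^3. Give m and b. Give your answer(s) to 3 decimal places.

From the data, Σ1 = 5, Σs^3 = 692, Σs^3·s^3 = 309594.
Right-hand side: Σg = -2084, Σs^3·g = -930485.
Eliminating b: 309594·(row 1) − 692·(row 2) gives 1069106·m = 309594·(-2084) − 692·(-930485) = -1298276, so m = -649138/534553.
Then b = ((-930485) − 692·(-649138/534553))/309594 = -3210297/1069106.

m = -1.214, b = -3.003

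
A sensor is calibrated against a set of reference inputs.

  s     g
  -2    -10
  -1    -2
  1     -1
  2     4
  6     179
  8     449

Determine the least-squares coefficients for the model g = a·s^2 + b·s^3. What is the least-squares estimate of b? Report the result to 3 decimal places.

b = 1.003

Compute the Gram sums: Σs^2·s^2 = 5426, Σs^2·s^3 = 40544, Σs^3·s^3 = 308930.
And Σs^2·g = 35153, Σs^3·g = 268665.
Normal equations: [[5426, 40544]; [40544, 308930]]·[a, b]ᵀ = [35153, 268665]ᵀ.
det = 5426·308930 − 40544² = 32438244.
a = (35153·308930 − 40544·268665)/32438244 = -16468735/16219122; b = (5426·268665 − 40544·35153)/32438244 = 16266529/16219122.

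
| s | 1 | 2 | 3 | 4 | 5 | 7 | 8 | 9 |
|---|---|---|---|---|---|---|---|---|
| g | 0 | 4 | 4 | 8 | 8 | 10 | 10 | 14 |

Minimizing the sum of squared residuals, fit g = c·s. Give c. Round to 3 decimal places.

c = 1.478

AᵀA·[c]ᵀ = Aᵀg reads: 249·c = 368.
Hence c = 368 / 249 ≈ 1.47791.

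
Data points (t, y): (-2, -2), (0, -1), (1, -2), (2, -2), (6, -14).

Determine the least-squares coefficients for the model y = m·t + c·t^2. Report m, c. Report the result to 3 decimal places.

m = -0.080, c = -0.380

Forming MᵀM = [[45, 217]; [217, 1329]] and Mᵀy = [-86, -522]ᵀ gives MᵀM·[m, c]ᵀ = Mᵀy.
Δ = 45·1329 − 217² = 12716.
m = ((-86)·1329 − 217·(-522))/12716 = -15/187; c = (45·(-522) − 217·(-86))/12716 = -71/187.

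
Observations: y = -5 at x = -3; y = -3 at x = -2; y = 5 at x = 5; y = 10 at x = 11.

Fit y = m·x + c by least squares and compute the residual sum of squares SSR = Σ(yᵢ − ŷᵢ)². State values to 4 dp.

SSR = 1.5029

The normal equations are: 159·m + 11·c = 156;  11·m + 4·c = 7.
(Σx·x = 159, Σx = 11, Σ1 = 4, Σx·y = 156, Σy = 7.)
det = 159·4 − 11² = 515.
m = (156·4 − 11·7)/515 = 547/515; c = (159·7 − 11·156)/515 = -603/515.
Residuals: -331/515, 152/515, 443/515, -264/515; SSR = 774/515.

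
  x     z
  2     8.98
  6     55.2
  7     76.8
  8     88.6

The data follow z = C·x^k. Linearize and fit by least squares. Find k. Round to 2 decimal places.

k = 1.67

Let Y = ln z. Fitting Y = k·ln x + ln C by least squares:
Σln x = 6.5103, Σ(ln x)² = 11.8015, Σln z = 15.0313, Σln x·ln z = 26.4802.
Equations: 11.8015·k + 6.5103·ln C = 26.4802;  6.5103·k + 4·ln C = 15.0313.
Slope k = (n·Σln x·ln z − Σln x·Σln z)/(n·Σ(ln x)² − (Σln x)²) = (4·26.4802 − 6.5103·15.0313)/4.8225 = 1.67200; ln C = (Σln z − k·Σln x)/n = 1.03654.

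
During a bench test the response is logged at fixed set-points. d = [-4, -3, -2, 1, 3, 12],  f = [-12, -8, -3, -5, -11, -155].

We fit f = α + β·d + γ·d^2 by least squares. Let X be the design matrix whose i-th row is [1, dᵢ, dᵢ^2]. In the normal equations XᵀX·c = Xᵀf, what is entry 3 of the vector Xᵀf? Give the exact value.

Entry 3 ↔ basis d^2, so (Xᵀf)_{3} = Σᵢ (d^2)·fᵢ = (16)·(-12) + (9)·(-8) + (4)·(-3) + (1)·(-5) + (9)·(-11) + (144)·(-155) = -22700.

-22700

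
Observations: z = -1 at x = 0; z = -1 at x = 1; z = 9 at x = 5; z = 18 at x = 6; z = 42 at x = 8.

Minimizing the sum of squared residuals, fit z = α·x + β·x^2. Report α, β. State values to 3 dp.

α = -3.573, β = 1.099

The normal system MᵀM·[α, β]ᵀ = Mᵀz is [[126, 854]; [854, 6018]]·[α, β]ᵀ = [488, 3560]ᵀ.
det = 126·6018 − 854² = 28952.
α = (488·6018 − 854·3560)/28952 = -12932/3619; β = (126·3560 − 854·488)/28952 = 568/517.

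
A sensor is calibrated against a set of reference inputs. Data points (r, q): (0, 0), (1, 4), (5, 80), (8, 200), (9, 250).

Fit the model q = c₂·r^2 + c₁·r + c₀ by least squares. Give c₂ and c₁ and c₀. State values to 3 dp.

c₂ = 2.943, c₁ = 1.372, c₀ = -0.163

MᵀM·[c₂, c₁, c₀]ᵀ = Mᵀq reads: 11283·c₂ + 1367·c₁ + 171·c₀ = 35054;  1367·c₂ + 171·c₁ + 23·c₀ = 4254;  171·c₂ + 23·c₁ + 5·c₀ = 534.
Inverting the 3×3 Gram matrix, [c₂, c₁, c₀]ᵀ = [16081/5464, 7495/5464, -223/1366]ᵀ.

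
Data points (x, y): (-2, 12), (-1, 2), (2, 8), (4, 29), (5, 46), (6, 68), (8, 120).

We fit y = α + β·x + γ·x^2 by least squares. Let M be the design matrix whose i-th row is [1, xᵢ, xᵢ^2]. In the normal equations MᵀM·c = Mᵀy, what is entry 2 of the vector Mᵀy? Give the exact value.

Entry 2 ↔ basis x, so (Mᵀy)_{2} = Σᵢ (x)·yᵢ = (-2)·(12) + (-1)·(2) + (2)·(8) + (4)·(29) + (5)·(46) + (6)·(68) + (8)·(120) = 1704.

1704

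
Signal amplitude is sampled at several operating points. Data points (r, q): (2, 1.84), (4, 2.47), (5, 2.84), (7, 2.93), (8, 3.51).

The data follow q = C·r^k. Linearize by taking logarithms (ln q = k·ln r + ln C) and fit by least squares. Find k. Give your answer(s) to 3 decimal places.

Taking logs, ln q = k·ln r + ln C, so regress ln q on ln r.
Σln r = 7.7142, Σ(ln r)² = 13.1032, Σln q = 4.8884, Σln r·ln q = 8.0589.
Equations: 13.1032·k + 7.7142·ln C = 8.0589;  7.7142·k + 5·ln C = 4.8884.
Solving (det = 6.0066): k = 0.43026, ln C = 0.31385.

k = 0.430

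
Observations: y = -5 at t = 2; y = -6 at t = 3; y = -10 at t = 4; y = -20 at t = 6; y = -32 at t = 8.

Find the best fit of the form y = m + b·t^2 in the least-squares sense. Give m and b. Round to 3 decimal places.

Compute the Gram sums: Σ1 = 5, Σt^2 = 129, Σt^2·t^2 = 5745.
Right-hand side: Σy = -73, Σt^2·y = -3002.
det = 5·5745 − 129² = 12084.
m = ((-73)·5745 − 129·(-3002))/12084 = -10709/4028; b = (5·(-3002) − 129·(-73))/12084 = -5593/12084.

m = -2.659, b = -0.463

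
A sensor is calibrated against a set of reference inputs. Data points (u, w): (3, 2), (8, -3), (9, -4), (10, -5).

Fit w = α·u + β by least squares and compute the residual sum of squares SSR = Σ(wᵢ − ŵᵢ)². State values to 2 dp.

AᵀA·[α, β]ᵀ = Aᵀw reads: 254·α + 30·β = -104;  30·α + 4·β = -10.
(Σu·u = 254, Σu = 30, Σ1 = 4, Σu·w = -104, Σw = -10.)
Δ = 254·4 − 30² = 116.
α = ((-104)·4 − 30·(-10))/116 = -1; β = (254·(-10) − 30·(-104))/116 = 5.
Residuals: 0, 0, 0, 0; SSR = 0.

SSR = 0.00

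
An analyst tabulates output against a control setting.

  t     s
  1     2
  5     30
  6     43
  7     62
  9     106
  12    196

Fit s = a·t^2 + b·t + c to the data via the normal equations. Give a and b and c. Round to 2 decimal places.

a = 1.54, b = -2.42, c = 2.93

With design matrix M, MᵀM = [[31620, 3142, 336]; [3142, 336, 40]; [336, 40, 6]] and Mᵀs = [42148, 4150, 439]ᵀ.
Row-reducing yields a = 28581/18535, b = -4072/1685, c = 108443/37070.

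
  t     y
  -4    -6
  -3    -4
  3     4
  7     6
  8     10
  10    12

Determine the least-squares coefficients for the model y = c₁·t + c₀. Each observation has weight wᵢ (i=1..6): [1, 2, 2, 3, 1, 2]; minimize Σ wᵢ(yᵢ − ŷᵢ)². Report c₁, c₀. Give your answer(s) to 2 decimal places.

c₁ = 1.18, c₀ = -0.66

Sums needed: Σwᵢ·t·t = 463, Σwᵢ·t = 45, Σwᵢ·1 = 11.
For AᵀWy: Σwᵢ·t·y = 518, Σwᵢ·y = 46.
Eliminating c₀: 11·(row 1) − 45·(row 2) gives 3068·c₁ = 11·518 − 45·46 = 3628, so c₁ = 907/767.
Then c₀ = (46 − 45·(907/767))/11 = -503/767.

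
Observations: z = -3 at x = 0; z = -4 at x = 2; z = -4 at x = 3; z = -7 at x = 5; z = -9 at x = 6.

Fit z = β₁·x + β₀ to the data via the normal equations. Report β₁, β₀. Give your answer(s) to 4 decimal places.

Forming AᵀA = [[74, 16]; [16, 5]] and Aᵀz = [-109, -27]ᵀ gives AᵀA·[β₁, β₀]ᵀ = Aᵀz.
Eliminating β₀: 5·(row 1) − 16·(row 2) gives 114·β₁ = 5·(-109) − 16·(-27) = -113, so β₁ = -113/114.
Then β₀ = ((-27) − 16·(-113/114))/5 = -127/57.

β₁ = -0.9912, β₀ = -2.2281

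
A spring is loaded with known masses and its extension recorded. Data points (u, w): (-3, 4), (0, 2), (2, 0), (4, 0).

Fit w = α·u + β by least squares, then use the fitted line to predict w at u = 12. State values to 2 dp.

Compute the Gram sums: Σu·u = 29, Σu = 3, Σ1 = 4.
Right-hand side: Σu·w = -12, Σw = 6.
MᵀM·[α, β]ᵀ = Mᵀw becomes [[29, 3]; [3, 4]]·[α, β]ᵀ = [-12, 6]ᵀ.
Eliminating β: 4·(row 1) − 3·(row 2) gives 107·α = 4·(-12) − 3·6 = -66, so α = -66/107.
Then β = (6 − 3·(-66/107))/4 = 210/107.
At u = 12: ŵ = (-66/107)·(12) + (210/107)·(1) = -582/107.

ŵ = -5.44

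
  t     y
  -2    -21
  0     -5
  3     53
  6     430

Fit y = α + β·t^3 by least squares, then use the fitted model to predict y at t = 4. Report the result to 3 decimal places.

Normal-equation sums: Σ1 = 4, Σt^3 = 235, Σt^3·t^3 = 47449.
Moment sums: Σy = 457, Σt^3·y = 94479.
Determinant 4·47449 − 235² = 134571.
α = (457·47449 − 235·94479)/134571 = -518372/134571; β = (4·94479 − 235·457)/134571 = 270521/134571.
At t = 4: ŷ = (-518372/134571)·(1) + (270521/134571)·(64) = 5598324/44857.

ŷ = 124.804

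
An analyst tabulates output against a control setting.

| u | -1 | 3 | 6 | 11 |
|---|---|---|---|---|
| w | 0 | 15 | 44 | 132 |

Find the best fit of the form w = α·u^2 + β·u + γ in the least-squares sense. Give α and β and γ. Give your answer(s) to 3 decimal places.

α = 0.927, β = 1.703, γ = 0.947

Entries of MᵀM: Σu^2·u^2 = 16019, Σu^2·u = 1573, Σu^2 = 167, Σu·u = 167, Σu = 19, Σ1 = 4.
For Mᵀw: Σu^2·w = 17691, Σu·w = 1761, Σw = 191.
MᵀM·[α, β, γ]ᵀ = Mᵀw becomes [[16019, 1573, 167]; [1573, 167, 19]; [167, 19, 4]]·[α, β, γ]ᵀ = [17691, 1761, 191]ᵀ.
Row-reducing yields α = 26683/28776, β = 49009/28776, γ = 4541/4796.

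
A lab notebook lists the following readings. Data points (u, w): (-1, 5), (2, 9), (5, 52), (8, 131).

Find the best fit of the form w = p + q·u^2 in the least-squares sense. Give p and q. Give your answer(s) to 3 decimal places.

p = 1.902, q = 2.015

Sums needed: Σ1 = 4, Σu^2 = 94, Σu^2·u^2 = 4738.
For Aᵀw: Σw = 197, Σu^2·w = 9725.
Normal equations: [[4, 94]; [94, 4738]]·[p, q]ᵀ = [197, 9725]ᵀ.
Eliminating q: 4738·(row 1) − 94·(row 2) gives 10116·p = 4738·197 − 94·9725 = 19236, so p = 1603/843.
Then q = (9725 − 94·(1603/843))/4738 = 3397/1686.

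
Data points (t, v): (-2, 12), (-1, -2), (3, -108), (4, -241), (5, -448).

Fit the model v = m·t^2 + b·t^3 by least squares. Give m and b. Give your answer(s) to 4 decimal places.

Normal-equation sums: Σt^2·t^2 = 979, Σt^2·t^3 = 4359, Σt^3·t^3 = 20515.
Moment sums: Σt^2·v = -15982, Σt^3·v = -74434.
So MᵀM·[m, b]ᵀ = Mᵀv: [[979, 4359]; [4359, 20515]]·[m, b]ᵀ = [-15982, -74434]ᵀ.
Determinant 979·20515 − 4359² = 1083304.
m = ((-15982)·20515 − 4359·(-74434))/1083304 = -853231/270826; b = (979·(-74434) − 4359·(-15982))/1083304 = -801337/270826.

m = -3.1505, b = -2.9589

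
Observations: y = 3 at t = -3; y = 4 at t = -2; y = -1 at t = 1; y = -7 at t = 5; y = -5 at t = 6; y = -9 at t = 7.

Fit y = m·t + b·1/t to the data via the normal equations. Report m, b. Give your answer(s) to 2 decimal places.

m = -1.16, b = -0.39

Compute the Gram sums: Σt·t = 124, Σt·1/t = 6, Σ1/t·1/t = 31957/22050.
For Mᵀy: Σt·y = -146, Σ1/t·y = -1579/210.
Normal equations: [[124, 6]; [6, 31957/22050]]·[m, b]ᵀ = [-146, -1579/210]ᵀ.
Eliminating b: (31957/22050)·(row 1) − 6·(row 2) gives (1584434/11025)·m = (31957/22050)·(-146) − 6·(-1579/210) = -1835476/11025, so m = -917738/792217.
Then b = ((-1579/210) − 6·(-917738/792217))/(31957/22050) = -310695/792217.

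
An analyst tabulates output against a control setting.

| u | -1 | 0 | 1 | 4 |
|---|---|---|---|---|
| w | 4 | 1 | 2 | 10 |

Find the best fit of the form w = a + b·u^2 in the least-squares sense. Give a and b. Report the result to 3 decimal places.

Entries of MᵀM: Σ1 = 4, Σu^2 = 18, Σu^2·u^2 = 258.
And Σw = 17, Σu^2·w = 166.
Normal equations: [[4, 18]; [18, 258]]·[a, b]ᵀ = [17, 166]ᵀ.
Determinant 4·258 − 18² = 708.
a = (17·258 − 18·166)/708 = 233/118; b = (4·166 − 18·17)/708 = 179/354.

a = 1.975, b = 0.506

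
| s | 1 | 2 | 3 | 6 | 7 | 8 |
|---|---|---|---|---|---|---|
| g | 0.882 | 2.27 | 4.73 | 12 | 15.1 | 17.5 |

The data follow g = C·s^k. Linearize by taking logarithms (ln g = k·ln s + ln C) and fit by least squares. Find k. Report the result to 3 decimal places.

k = 1.455

Linearized form: ln g = k·ln s + ln C. From the 6 transformed points,
Sums: Σln s = 7.6089, Σ(ln s)² = 13.0084, Σln g = 10.3099, Σln s·ln g = 17.9621.
Normal system: [[13.0084, 7.6089]; [7.6089, 6]]·[k, ln C]ᵀ = [17.9621, 10.3099]ᵀ.
Δ = 13.0084·6 − (7.6089)² = 20.1558; k = (17.9621·6 − 7.6089·10.3099)/20.1558 = 1.45494, ln C = (13.0084·10.3099 − 7.6089·17.9621)/20.1558 = -0.12675.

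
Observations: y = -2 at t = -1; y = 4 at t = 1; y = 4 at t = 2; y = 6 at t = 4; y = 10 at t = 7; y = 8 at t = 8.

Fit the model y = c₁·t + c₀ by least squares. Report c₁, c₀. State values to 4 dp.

c₁ = 1.0894, c₀ = 1.1870

With design matrix X, XᵀX = [[135, 21]; [21, 6]] and Xᵀy = [172, 30]ᵀ.
Eliminating c₀: 6·(row 1) − 21·(row 2) gives 369·c₁ = 6·172 − 21·30 = 402, so c₁ = 134/123.
Then c₀ = (30 − 21·(134/123))/6 = 146/123.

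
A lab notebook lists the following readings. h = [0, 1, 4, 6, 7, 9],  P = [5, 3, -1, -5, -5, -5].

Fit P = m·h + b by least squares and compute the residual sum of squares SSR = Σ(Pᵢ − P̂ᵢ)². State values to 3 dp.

With design matrix A, AᵀA = [[183, 27]; [27, 6]] and AᵀP = [-111, -8]ᵀ.
Determinant 183·6 − 27² = 369.
m = ((-111)·6 − 27·(-8))/369 = -50/41; b = (183·(-8) − 27·(-111))/369 = 511/123.
Residuals: 104/123, 8/123, -34/123, -226/123, -76/123, 224/123; SSR = 968/123.

SSR = 7.870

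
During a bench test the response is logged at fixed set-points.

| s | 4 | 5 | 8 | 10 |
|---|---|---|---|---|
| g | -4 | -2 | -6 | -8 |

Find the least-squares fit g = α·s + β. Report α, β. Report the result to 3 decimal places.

α = -0.835, β = 0.637

The normal equations are: 205·α + 27·β = -154;  27·α + 4·β = -20.
(Σs·s = 205, Σs = 27, Σ1 = 4, Σs·g = -154, Σg = -20.)
det = 205·4 − 27² = 91.
α = ((-154)·4 − 27·(-20))/91 = -76/91; β = (205·(-20) − 27·(-154))/91 = 58/91.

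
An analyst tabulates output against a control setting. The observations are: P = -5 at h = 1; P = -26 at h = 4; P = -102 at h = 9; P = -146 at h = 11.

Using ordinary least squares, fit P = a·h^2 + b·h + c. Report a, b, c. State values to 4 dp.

a = -1.0060, b = -2.0478, c = -1.8755

Normal-equation sums: Σh^2·h^2 = 21459, Σh^2·h = 2125, Σh^2 = 219, Σh·h = 219, Σh = 25, Σ1 = 4.
And Σh^2·P = -26349, Σh·P = -2633, ΣP = -279.
Inverting the 3×3 Gram matrix, [a, b, c]ᵀ = [-8953/8900, -729/356, -4173/2225]ᵀ.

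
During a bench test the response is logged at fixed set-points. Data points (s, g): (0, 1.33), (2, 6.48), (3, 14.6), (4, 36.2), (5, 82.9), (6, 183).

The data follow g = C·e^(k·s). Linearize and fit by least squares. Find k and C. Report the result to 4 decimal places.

With ln gᵢ as the transformed response and sᵢ as the regressor:
Σs = 20.0000, Σ(s)² = 90.0000, Σln g = 18.0511, Σs·ln g = 79.4818.
Normal system: [[90.0000, 20.0000]; [20.0000, 6]]·[k, ln C]ᵀ = [79.4818, 18.0511]ᵀ.
Slope k = (n·Σs·ln g − Σs·Σln g)/(n·Σ(s)² − (Σs)²) = (6·79.4818 − 20.0000·18.0511)/140.0000 = 0.82764; ln C = (Σln g − k·Σs)/n = 0.24973, so C = exp(0.24973) = 1.28368.

k = 0.8276, C = 1.2837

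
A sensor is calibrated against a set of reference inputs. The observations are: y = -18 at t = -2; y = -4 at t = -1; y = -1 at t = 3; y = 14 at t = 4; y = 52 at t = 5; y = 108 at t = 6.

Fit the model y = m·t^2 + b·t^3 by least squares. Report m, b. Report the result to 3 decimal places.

m = -2.967, b = 0.995

From the data, Σt^2·t^2 = 2275, Σt^2·t^3 = 12135, Σt^3·t^3 = 67171.
Moment sums: Σt^2·y = 5327, Σt^3·y = 30845.
XᵀX·[m, b]ᵀ = Xᵀy becomes [[2275, 12135]; [12135, 67171]]·[m, b]ᵀ = [5327, 30845]ᵀ.
Eliminating b: 67171·(row 1) − 12135·(row 2) gives 5555800·m = 67171·5327 − 12135·30845 = -16484158, so m = -8242079/2777900.
Then b = (30845 − 12135·(-8242079/2777900))/67171 = 552923/555580.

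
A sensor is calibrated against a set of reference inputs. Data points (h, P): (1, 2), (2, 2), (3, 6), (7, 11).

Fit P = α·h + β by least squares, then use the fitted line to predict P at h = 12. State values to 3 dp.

P̂ = 19.060

Setting ∂/∂α … = 0 gives: 63·α + 13·β = 101;  13·α + 4·β = 21.
Eliminating β: 4·(row 1) − 13·(row 2) gives 83·α = 4·101 − 13·21 = 131, so α = 131/83.
Then β = (21 − 13·(131/83))/4 = 10/83.
At h = 12: P̂ = (131/83)·(12) + (10/83)·(1) = 1582/83.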